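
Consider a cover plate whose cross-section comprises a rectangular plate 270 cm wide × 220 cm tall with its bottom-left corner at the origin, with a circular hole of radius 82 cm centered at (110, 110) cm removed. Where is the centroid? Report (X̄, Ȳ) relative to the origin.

Part | A | x̄ᵢ | ȳᵢ | A·x̄ᵢ | A·ȳᵢ
plate | 59400.00 | 135.00 | 110.00 | 8019000.00 | 6534000.00
hole | -21124.07 | 110.00 | 110.00 | -2323647.59 | -2323647.59
Σ | 38275.93 |  |  | 5695352.41 | 4210352.41
X̄ = 5695352.41 / 38275.93 = 148.80 cm
Ȳ = 4210352.41 / 38275.93 = 110.00 cm

X̄ = 148.80 cm, Ȳ = 110.00 cm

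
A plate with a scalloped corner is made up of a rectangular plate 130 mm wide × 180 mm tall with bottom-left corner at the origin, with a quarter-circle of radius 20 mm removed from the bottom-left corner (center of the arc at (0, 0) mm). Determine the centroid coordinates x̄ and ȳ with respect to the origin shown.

x̄ = 65.77 mm, ȳ = 91.11 mm

Part | A | x̄ᵢ | ȳᵢ | A·x̄ᵢ | A·ȳᵢ
plate | 23400.00 | 65.00 | 90.00 | 1521000.00 | 2106000.00
removed quarter-circle | -314.16 | 8.49 | 8.49 | -2666.67 | -2666.67
Σ | 23085.84 |  |  | 1518333.33 | 2103333.33
x̄ = 1518333.33 / 23085.84 = 65.77 mm
ȳ = 2103333.33 / 23085.84 = 91.11 mm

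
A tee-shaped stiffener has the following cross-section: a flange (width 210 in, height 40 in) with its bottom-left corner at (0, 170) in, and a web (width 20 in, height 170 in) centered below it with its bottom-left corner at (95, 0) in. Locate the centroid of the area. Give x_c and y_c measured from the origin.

Part | A | x̄ᵢ | ȳᵢ | A·x̄ᵢ | A·ȳᵢ
web | 3400.00 | 105.00 | 85.00 | 357000.00 | 289000.00
flange | 8400.00 | 105.00 | 190.00 | 882000.00 | 1596000.00
Σ | 11800.00 |  |  | 1239000.00 | 1885000.00
x_c = 1239000.00 / 11800.00 = 105.00 in
y_c = 1885000.00 / 11800.00 = 159.75 in

x_c = 105.00 in, y_c = 159.75 in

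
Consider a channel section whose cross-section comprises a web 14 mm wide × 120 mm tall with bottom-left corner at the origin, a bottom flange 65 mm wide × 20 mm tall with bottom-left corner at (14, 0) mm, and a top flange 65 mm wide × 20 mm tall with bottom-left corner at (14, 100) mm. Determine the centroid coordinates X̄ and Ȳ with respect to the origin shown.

X̄ = 31.00 mm, Ȳ = 60.00 mm

web: A = 14 × 120 = 1680.00, centroid at (7.00, 60.00).
bottom flange: A = 65 × 20 = 1300.00, centroid at (46.50, 10.00).
top flange: A = 65 × 20 = 1300.00, centroid at (46.50, 110.00).
ΣA = 4280.00 mm²
ΣAX̄ = (1680.00)(7.00) + (1300.00)(46.50) + (1300.00)(46.50) = 132660.00 mm³
ΣAȲ = (1680.00)(60.00) + (1300.00)(10.00) + (1300.00)(110.00) = 256800.00 mm³
X̄ = 132660.00 / 4280.00 = 31.00 mm
Ȳ = 256800.00 / 4280.00 = 60.00 mm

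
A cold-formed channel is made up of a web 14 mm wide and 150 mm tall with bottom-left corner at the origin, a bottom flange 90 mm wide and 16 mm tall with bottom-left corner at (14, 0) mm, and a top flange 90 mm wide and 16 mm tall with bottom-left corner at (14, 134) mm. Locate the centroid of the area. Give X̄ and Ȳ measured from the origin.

web: A = 14 × 150 = 2100.00, centroid at (7.00, 75.00).
bottom flange: A = 90 × 16 = 1440.00, centroid at (59.00, 8.00).
top flange: A = 90 × 16 = 1440.00, centroid at (59.00, 142.00).
ΣA = 4980.00 mm²
ΣAX̄ = (2100.00)(7.00) + (1440.00)(59.00) + (1440.00)(59.00) = 184620.00 mm³
ΣAȲ = (2100.00)(75.00) + (1440.00)(8.00) + (1440.00)(142.00) = 373500.00 mm³
X̄ = 184620.00 / 4980.00 = 37.07 mm
Ȳ = 373500.00 / 4980.00 = 75.00 mm

X̄ = 37.07 mm, Ȳ = 75.00 mm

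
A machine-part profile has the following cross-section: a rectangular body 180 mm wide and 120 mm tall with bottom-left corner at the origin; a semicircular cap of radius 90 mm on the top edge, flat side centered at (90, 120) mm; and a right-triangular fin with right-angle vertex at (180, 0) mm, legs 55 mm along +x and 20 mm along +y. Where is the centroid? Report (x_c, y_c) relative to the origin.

x_c = 91.71 mm, y_c = 94.99 mm

rectangular body: A = 180 × 120 = 21600.00, centroid at (90.00, 60.00).
semicircular top: A = ½π·90² = 12723.45, centroid at (90.00, 158.20).
triangular fin: A = ½·55·20 = 550.00, centroid at (198.33, 6.67).
ΣA = 34873.45 mm², ΣAx_c = 3198193.86 mm³, ΣAy_c = 3312480.70 mm³.
x_c = 3198193.86/34873.45 = 91.71 mm; y_c = 3312480.70/34873.45 = 94.99 mm.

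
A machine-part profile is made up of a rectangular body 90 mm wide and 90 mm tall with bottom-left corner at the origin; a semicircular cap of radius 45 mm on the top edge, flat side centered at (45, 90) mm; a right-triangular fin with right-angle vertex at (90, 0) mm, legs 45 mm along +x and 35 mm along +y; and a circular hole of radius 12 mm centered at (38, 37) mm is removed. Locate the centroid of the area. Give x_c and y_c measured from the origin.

x_c = 49.34 mm, y_c = 60.60 mm

Part | A | x̄ᵢ | ȳᵢ | A·x̄ᵢ | A·ȳᵢ
rectangular body | 8100.00 | 45.00 | 45.00 | 364500.00 | 364500.00
semicircular top | 3180.86 | 45.00 | 109.10 | 143138.82 | 347027.63
triangular fin | 787.50 | 105.00 | 11.67 | 82687.50 | 9187.50
hole | -452.39 | 38.00 | 37.00 | -17190.80 | -16738.41
Σ | 11615.97 |  |  | 573135.52 | 703976.72
x_c = 573135.52 / 11615.97 = 49.34 mm
y_c = 703976.72 / 11615.97 = 60.60 mm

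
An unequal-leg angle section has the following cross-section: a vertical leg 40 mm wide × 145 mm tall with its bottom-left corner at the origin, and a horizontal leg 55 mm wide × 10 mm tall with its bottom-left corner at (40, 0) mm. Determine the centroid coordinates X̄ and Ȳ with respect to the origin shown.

X̄ = 24.11 mm, Ȳ = 66.65 mm

vertical leg: A = 40 × 145 = 5800.00, centroid at (20.00, 72.50).
horizontal leg: A = 55 × 10 = 550.00, centroid at (67.50, 5.00).
ΣA = 6350.00 mm², ΣAX̄ = 153125.00 mm³, ΣAȲ = 423250.00 mm³.
X̄ = 153125.00/6350.00 = 24.11 mm; Ȳ = 423250.00/6350.00 = 66.65 mm.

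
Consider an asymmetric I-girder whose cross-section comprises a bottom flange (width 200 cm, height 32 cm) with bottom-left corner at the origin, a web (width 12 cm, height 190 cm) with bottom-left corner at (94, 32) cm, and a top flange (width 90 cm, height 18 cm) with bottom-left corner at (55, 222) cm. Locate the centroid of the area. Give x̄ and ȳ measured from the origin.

bottom flange: A = 200 × 32 = 6400.00, centroid at (100.00, 16.00).
web: A = 12 × 190 = 2280.00, centroid at (100.00, 127.00).
top flange: A = 90 × 18 = 1620.00, centroid at (100.00, 231.00).
ΣA = 10300.00 cm²
ΣAx̄ = (6400.00)(100.00) + (2280.00)(100.00) + (1620.00)(100.00) = 1030000.00 cm³
ΣAȳ = (6400.00)(16.00) + (2280.00)(127.00) + (1620.00)(231.00) = 766180.00 cm³
x̄ = 1030000.00 / 10300.00 = 100.00 cm
ȳ = 766180.00 / 10300.00 = 74.39 cm

x̄ = 100.00 cm, ȳ = 74.39 cm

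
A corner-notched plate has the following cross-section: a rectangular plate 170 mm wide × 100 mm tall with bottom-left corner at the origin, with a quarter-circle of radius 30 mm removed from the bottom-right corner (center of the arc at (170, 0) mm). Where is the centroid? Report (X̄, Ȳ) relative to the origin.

Part | A | x̄ᵢ | ȳᵢ | A·x̄ᵢ | A·ȳᵢ
plate | 17000.00 | 85.00 | 50.00 | 1445000.00 | 850000.00
removed quarter-circle | -706.86 | 157.27 | 12.73 | -111165.92 | -9000.00
Σ | 16293.14 |  |  | 1333834.08 | 841000.00
X̄ = 1333834.08 / 16293.14 = 81.86 mm
Ȳ = 841000.00 / 16293.14 = 51.62 mm

X̄ = 81.86 mm, Ȳ = 51.62 mm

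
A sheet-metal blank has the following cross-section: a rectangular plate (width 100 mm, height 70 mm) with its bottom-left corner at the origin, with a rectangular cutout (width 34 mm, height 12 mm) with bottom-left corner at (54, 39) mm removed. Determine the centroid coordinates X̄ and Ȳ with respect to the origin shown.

plate: A = 100 × 70 = 7000.00, centroid at (50.00, 35.00).
hole: A = −(34 × 12) = -408.00, centroid at (71.00, 45.00).
ΣA = 6592.00 mm²
ΣAX̄ = (7000.00)(50.00) + (-408.00)(71.00) = 321032.00 mm³
ΣAȲ = (7000.00)(35.00) + (-408.00)(45.00) = 226640.00 mm³
X̄ = 321032.00 / 6592.00 = 48.70 mm
Ȳ = 226640.00 / 6592.00 = 34.38 mm

X̄ = 48.70 mm, Ȳ = 34.38 mm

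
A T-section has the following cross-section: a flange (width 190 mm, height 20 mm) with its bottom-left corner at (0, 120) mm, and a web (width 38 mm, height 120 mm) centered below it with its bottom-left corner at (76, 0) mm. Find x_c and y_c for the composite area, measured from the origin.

x_c = 95.00 mm, y_c = 91.82 mm

web: A = 38 × 120 = 4560.00, centroid at (95.00, 60.00).
flange: A = 190 × 20 = 3800.00, centroid at (95.00, 130.00).
ΣA = 8360.00 mm²
ΣAx_c = (4560.00)(95.00) + (3800.00)(95.00) = 794200.00 mm³
ΣAy_c = (4560.00)(60.00) + (3800.00)(130.00) = 767600.00 mm³
x_c = 794200.00 / 8360.00 = 95.00 mm
y_c = 767600.00 / 8360.00 = 91.82 mm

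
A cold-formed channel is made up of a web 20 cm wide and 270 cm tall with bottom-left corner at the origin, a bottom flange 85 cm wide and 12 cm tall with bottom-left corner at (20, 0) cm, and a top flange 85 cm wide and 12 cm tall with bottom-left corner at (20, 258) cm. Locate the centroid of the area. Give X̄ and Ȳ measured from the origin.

X̄ = 24.40 cm, Ȳ = 135.00 cm

web: A = 20 × 270 = 5400.00, centroid at (10.00, 135.00).
bottom flange: A = 85 × 12 = 1020.00, centroid at (62.50, 6.00).
top flange: A = 85 × 12 = 1020.00, centroid at (62.50, 264.00).
ΣA = 7440.00 cm²
ΣAX̄ = (5400.00)(10.00) + (1020.00)(62.50) + (1020.00)(62.50) = 181500.00 cm³
ΣAȲ = (5400.00)(135.00) + (1020.00)(6.00) + (1020.00)(264.00) = 1004400.00 cm³
X̄ = 181500.00 / 7440.00 = 24.40 cm
Ȳ = 1004400.00 / 7440.00 = 135.00 cm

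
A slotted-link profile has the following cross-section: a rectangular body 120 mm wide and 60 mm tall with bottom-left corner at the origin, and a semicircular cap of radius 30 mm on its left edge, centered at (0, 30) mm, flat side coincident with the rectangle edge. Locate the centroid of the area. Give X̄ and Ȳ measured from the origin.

rectangular body: A = 120 × 60 = 7200.00, centroid at (60.00, 30.00).
semicircular end: A = ½π·30² = 1413.72, centroid at (-12.73, 30.00).
ΣA = 8613.72 mm²
ΣAX̄ = (7200.00)(60.00) + (1413.72)(-12.73) = 414000.00 mm³
ΣAȲ = (7200.00)(30.00) + (1413.72)(30.00) = 258411.50 mm³
X̄ = 414000.00 / 8613.72 = 48.06 mm
Ȳ = 258411.50 / 8613.72 = 30.00 mm

X̄ = 48.06 mm, Ȳ = 30.00 mm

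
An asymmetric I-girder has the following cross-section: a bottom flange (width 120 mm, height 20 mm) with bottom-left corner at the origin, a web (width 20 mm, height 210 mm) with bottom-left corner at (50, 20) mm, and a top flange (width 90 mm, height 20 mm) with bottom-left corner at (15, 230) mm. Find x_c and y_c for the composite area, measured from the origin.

Part | A | x̄ᵢ | ȳᵢ | A·x̄ᵢ | A·ȳᵢ
bottom flange | 2400.00 | 60.00 | 10.00 | 144000.00 | 24000.00
web | 4200.00 | 60.00 | 125.00 | 252000.00 | 525000.00
top flange | 1800.00 | 60.00 | 240.00 | 108000.00 | 432000.00
Σ | 8400.00 |  |  | 504000.00 | 981000.00
x_c = 504000.00 / 8400.00 = 60.00 mm
y_c = 981000.00 / 8400.00 = 116.79 mm

x_c = 60.00 mm, y_c = 116.79 mm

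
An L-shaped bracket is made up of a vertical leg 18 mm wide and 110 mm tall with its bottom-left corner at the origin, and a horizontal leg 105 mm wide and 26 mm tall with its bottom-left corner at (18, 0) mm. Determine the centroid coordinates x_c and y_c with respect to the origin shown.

Part | A | x̄ᵢ | ȳᵢ | A·x̄ᵢ | A·ȳᵢ
vertical leg | 1980.00 | 9.00 | 55.00 | 17820.00 | 108900.00
horizontal leg | 2730.00 | 70.50 | 13.00 | 192465.00 | 35490.00
Σ | 4710.00 |  |  | 210285.00 | 144390.00
x_c = 210285.00 / 4710.00 = 44.65 mm
y_c = 144390.00 / 4710.00 = 30.66 mm

x_c = 44.65 mm, y_c = 30.66 mm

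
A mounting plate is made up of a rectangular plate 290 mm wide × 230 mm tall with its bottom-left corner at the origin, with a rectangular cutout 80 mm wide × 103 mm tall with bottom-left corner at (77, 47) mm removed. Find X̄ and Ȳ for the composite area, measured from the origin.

Part | A | x̄ᵢ | ȳᵢ | A·x̄ᵢ | A·ȳᵢ
plate | 66700.00 | 145.00 | 115.00 | 9671500.00 | 7670500.00
hole | -8240.00 | 117.00 | 98.50 | -964080.00 | -811640.00
Σ | 58460.00 |  |  | 8707420.00 | 6858860.00
X̄ = 8707420.00 / 58460.00 = 148.95 mm
Ȳ = 6858860.00 / 58460.00 = 117.33 mm

X̄ = 148.95 mm, Ȳ = 117.33 mm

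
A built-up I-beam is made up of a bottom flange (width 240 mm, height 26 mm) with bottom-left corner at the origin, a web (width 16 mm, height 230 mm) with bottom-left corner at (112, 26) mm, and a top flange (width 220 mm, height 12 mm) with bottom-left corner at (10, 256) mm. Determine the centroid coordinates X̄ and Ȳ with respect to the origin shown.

X̄ = 120.00 mm, Ȳ = 102.84 mm

Part | A | x̄ᵢ | ȳᵢ | A·x̄ᵢ | A·ȳᵢ
bottom flange | 6240.00 | 120.00 | 13.00 | 748800.00 | 81120.00
web | 3680.00 | 120.00 | 141.00 | 441600.00 | 518880.00
top flange | 2640.00 | 120.00 | 262.00 | 316800.00 | 691680.00
Σ | 12560.00 |  |  | 1507200.00 | 1291680.00
X̄ = 1507200.00 / 12560.00 = 120.00 mm
Ȳ = 1291680.00 / 12560.00 = 102.84 mm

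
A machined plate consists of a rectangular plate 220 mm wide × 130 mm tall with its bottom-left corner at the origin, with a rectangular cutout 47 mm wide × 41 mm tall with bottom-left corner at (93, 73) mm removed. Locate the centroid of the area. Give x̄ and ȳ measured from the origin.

x̄ = 109.53 mm, ȳ = 62.94 mm

plate: A = 220 × 130 = 28600.00, centroid at (110.00, 65.00).
hole: A = −(47 × 41) = -1927.00, centroid at (116.50, 93.50).
ΣA = 26673.00 mm²
ΣAx̄ = (28600.00)(110.00) + (-1927.00)(116.50) = 2921504.50 mm³
ΣAȳ = (28600.00)(65.00) + (-1927.00)(93.50) = 1678825.50 mm³
x̄ = 2921504.50 / 26673.00 = 109.53 mm
ȳ = 1678825.50 / 26673.00 = 62.94 mm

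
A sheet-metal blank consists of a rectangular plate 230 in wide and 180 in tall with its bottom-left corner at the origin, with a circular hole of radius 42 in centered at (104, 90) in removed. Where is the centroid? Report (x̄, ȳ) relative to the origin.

x̄ = 116.70 in, ȳ = 90.00 in

plate: A = 230 × 180 = 41400.00, centroid at (115.00, 90.00).
hole: A = −π·42² = -5541.77, centroid at (104.00, 90.00).
ΣA = 35858.23 in², ΣAx̄ = 4184655.98 in³, ΣAȳ = 3227240.75 in³.
x̄ = 4184655.98/35858.23 = 116.70 in; ȳ = 3227240.75/35858.23 = 90.00 in.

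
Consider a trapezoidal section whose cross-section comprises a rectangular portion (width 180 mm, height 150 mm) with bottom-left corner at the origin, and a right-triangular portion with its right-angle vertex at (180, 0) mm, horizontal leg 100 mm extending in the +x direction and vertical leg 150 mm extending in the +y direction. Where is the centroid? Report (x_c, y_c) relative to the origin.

x_c = 116.81 mm, y_c = 69.57 mm

rectangular portion: A = 180 × 150 = 27000.00, centroid at (90.00, 75.00).
triangular portion: A = ½·100·150 = 7500.00, centroid at (213.33, 50.00).
ΣA = 34500.00 mm²
ΣAx_c = (27000.00)(90.00) + (7500.00)(213.33) = 4030000.00 mm³
ΣAy_c = (27000.00)(75.00) + (7500.00)(50.00) = 2400000.00 mm³
x_c = 4030000.00 / 34500.00 = 116.81 mm
y_c = 2400000.00 / 34500.00 = 69.57 mm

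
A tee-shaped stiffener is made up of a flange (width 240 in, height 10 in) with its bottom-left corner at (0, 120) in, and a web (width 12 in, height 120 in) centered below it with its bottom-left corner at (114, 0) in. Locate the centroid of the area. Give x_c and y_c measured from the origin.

x_c = 120.00 in, y_c = 100.62 in

Part | A | x̄ᵢ | ȳᵢ | A·x̄ᵢ | A·ȳᵢ
web | 1440.00 | 120.00 | 60.00 | 172800.00 | 86400.00
flange | 2400.00 | 120.00 | 125.00 | 288000.00 | 300000.00
Σ | 3840.00 |  |  | 460800.00 | 386400.00
x_c = 460800.00 / 3840.00 = 120.00 in
y_c = 386400.00 / 3840.00 = 100.62 in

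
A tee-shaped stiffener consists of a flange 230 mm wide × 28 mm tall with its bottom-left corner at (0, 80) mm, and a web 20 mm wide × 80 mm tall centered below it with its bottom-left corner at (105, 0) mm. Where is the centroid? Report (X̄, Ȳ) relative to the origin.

X̄ = 115.00 mm, Ȳ = 83.25 mm

web: A = 20 × 80 = 1600.00, centroid at (115.00, 40.00).
flange: A = 230 × 28 = 6440.00, centroid at (115.00, 94.00).
ΣA = 8040.00 mm²
ΣAX̄ = (1600.00)(115.00) + (6440.00)(115.00) = 924600.00 mm³
ΣAȲ = (1600.00)(40.00) + (6440.00)(94.00) = 669360.00 mm³
X̄ = 924600.00 / 8040.00 = 115.00 mm
Ȳ = 669360.00 / 8040.00 = 83.25 mm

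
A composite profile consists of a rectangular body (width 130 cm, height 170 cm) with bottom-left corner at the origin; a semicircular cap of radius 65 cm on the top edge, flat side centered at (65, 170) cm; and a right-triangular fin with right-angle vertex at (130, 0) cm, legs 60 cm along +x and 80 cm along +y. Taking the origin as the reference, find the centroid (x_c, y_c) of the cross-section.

x_c = 71.55 cm, y_c = 104.50 cm

Part | A | x̄ᵢ | ȳᵢ | A·x̄ᵢ | A·ȳᵢ
rectangular body | 22100.00 | 65.00 | 85.00 | 1436500.00 | 1878500.00
semicircular top | 6636.61 | 65.00 | 197.59 | 431379.94 | 1311307.80
triangular fin | 2400.00 | 150.00 | 26.67 | 360000.00 | 64000.00
Σ | 31136.61 |  |  | 2227879.94 | 3253807.80
x_c = 2227879.94 / 31136.61 = 71.55 cm
y_c = 3253807.80 / 31136.61 = 104.50 cm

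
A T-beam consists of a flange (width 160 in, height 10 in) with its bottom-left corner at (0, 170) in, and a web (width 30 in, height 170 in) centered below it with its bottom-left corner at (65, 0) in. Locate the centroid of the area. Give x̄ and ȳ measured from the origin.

Part | A | x̄ᵢ | ȳᵢ | A·x̄ᵢ | A·ȳᵢ
web | 5100.00 | 80.00 | 85.00 | 408000.00 | 433500.00
flange | 1600.00 | 80.00 | 175.00 | 128000.00 | 280000.00
Σ | 6700.00 |  |  | 536000.00 | 713500.00
x̄ = 536000.00 / 6700.00 = 80.00 in
ȳ = 713500.00 / 6700.00 = 106.49 in

x̄ = 80.00 in, ȳ = 106.49 in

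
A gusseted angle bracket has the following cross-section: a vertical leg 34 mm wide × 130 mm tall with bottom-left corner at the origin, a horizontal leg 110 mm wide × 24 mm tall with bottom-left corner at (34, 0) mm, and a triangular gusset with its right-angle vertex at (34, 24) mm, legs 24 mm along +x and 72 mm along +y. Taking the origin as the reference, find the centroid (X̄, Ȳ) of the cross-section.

Part | A | x̄ᵢ | ȳᵢ | A·x̄ᵢ | A·ȳᵢ
vertical leg | 4420.00 | 17.00 | 65.00 | 75140.00 | 287300.00
horizontal leg | 2640.00 | 89.00 | 12.00 | 234960.00 | 31680.00
gusset | 864.00 | 42.00 | 48.00 | 36288.00 | 41472.00
Σ | 7924.00 |  |  | 346388.00 | 360452.00
X̄ = 346388.00 / 7924.00 = 43.71 mm
Ȳ = 360452.00 / 7924.00 = 45.49 mm

X̄ = 43.71 mm, Ȳ = 45.49 mm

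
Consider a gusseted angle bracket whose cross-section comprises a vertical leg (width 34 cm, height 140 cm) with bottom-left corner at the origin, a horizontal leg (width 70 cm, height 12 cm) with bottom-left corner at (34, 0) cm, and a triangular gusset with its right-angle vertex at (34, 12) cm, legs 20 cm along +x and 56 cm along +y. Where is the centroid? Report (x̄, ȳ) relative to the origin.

vertical leg: A = 34 × 140 = 4760.00, centroid at (17.00, 70.00).
horizontal leg: A = 70 × 12 = 840.00, centroid at (69.00, 6.00).
gusset: A = ½·20·56 = 560.00, centroid at (40.67, 30.67).
ΣA = 6160.00 cm²
ΣAx̄ = (4760.00)(17.00) + (840.00)(69.00) + (560.00)(40.67) = 161653.33 cm³
ΣAȳ = (4760.00)(70.00) + (840.00)(6.00) + (560.00)(30.67) = 355413.33 cm³
x̄ = 161653.33 / 6160.00 = 26.24 cm
ȳ = 355413.33 / 6160.00 = 57.70 cm

x̄ = 26.24 cm, ȳ = 57.70 cm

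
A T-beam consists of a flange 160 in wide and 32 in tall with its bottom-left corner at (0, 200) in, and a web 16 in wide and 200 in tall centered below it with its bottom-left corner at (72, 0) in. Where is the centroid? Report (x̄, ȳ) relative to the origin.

Part | A | x̄ᵢ | ȳᵢ | A·x̄ᵢ | A·ȳᵢ
web | 3200.00 | 80.00 | 100.00 | 256000.00 | 320000.00
flange | 5120.00 | 80.00 | 216.00 | 409600.00 | 1105920.00
Σ | 8320.00 |  |  | 665600.00 | 1425920.00
x̄ = 665600.00 / 8320.00 = 80.00 in
ȳ = 1425920.00 / 8320.00 = 171.38 in

x̄ = 80.00 in, ȳ = 171.38 in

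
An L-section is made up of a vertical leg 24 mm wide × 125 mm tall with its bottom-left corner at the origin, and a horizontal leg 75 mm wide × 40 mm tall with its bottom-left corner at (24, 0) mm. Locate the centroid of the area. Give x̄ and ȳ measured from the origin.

x̄ = 36.75 mm, ȳ = 41.25 mm

vertical leg: A = 24 × 125 = 3000.00, centroid at (12.00, 62.50).
horizontal leg: A = 75 × 40 = 3000.00, centroid at (61.50, 20.00).
ΣA = 6000.00 mm², ΣAx̄ = 220500.00 mm³, ΣAȳ = 247500.00 mm³.
x̄ = 220500.00/6000.00 = 36.75 mm; ȳ = 247500.00/6000.00 = 41.25 mm.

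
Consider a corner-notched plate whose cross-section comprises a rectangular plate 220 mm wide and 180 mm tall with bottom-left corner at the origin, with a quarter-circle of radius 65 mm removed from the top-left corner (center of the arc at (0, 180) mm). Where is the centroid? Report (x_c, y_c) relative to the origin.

plate: A = 220 × 180 = 39600.00, centroid at (110.00, 90.00).
removed quarter-circle: A = −¼π·65² = -3318.31, centroid at (27.59, 152.41).
ΣA = 36281.69 mm²
ΣAx_c = (39600.00)(110.00) + (-3318.31)(27.59) = 4264458.33 mm³
ΣAy_c = (39600.00)(90.00) + (-3318.31)(152.41) = 3058246.36 mm³
x_c = 4264458.33 / 36281.69 = 117.54 mm
y_c = 3058246.36 / 36281.69 = 84.29 mm

x_c = 117.54 mm, y_c = 84.29 mm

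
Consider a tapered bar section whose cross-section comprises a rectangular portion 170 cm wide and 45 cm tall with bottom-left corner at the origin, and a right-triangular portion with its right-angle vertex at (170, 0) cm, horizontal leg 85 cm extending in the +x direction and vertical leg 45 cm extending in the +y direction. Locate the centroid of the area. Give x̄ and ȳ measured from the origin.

Part | A | x̄ᵢ | ȳᵢ | A·x̄ᵢ | A·ȳᵢ
rectangular portion | 7650.00 | 85.00 | 22.50 | 650250.00 | 172125.00
triangular portion | 1912.50 | 198.33 | 15.00 | 379312.50 | 28687.50
Σ | 9562.50 |  |  | 1029562.50 | 200812.50
x̄ = 1029562.50 / 9562.50 = 107.67 cm
ȳ = 200812.50 / 9562.50 = 21.00 cm

x̄ = 107.67 cm, ȳ = 21.00 cm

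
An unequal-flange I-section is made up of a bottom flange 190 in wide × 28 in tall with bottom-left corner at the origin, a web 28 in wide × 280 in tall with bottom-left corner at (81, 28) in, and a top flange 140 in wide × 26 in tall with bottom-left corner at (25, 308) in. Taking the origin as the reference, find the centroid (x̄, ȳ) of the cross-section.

x̄ = 95.00 in, ȳ = 152.38 in

Part | A | x̄ᵢ | ȳᵢ | A·x̄ᵢ | A·ȳᵢ
bottom flange | 5320.00 | 95.00 | 14.00 | 505400.00 | 74480.00
web | 7840.00 | 95.00 | 168.00 | 744800.00 | 1317120.00
top flange | 3640.00 | 95.00 | 321.00 | 345800.00 | 1168440.00
Σ | 16800.00 |  |  | 1596000.00 | 2560040.00
x̄ = 1596000.00 / 16800.00 = 95.00 in
ȳ = 2560040.00 / 16800.00 = 152.38 in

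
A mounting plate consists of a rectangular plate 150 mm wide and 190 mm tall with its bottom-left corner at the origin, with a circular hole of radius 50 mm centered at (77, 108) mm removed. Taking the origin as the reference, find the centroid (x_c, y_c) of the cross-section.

plate: A = 150 × 190 = 28500.00, centroid at (75.00, 95.00).
hole: A = −π·50² = -7853.98, centroid at (77.00, 108.00).
ΣA = 20646.02 mm²
ΣAx_c = (28500.00)(75.00) + (-7853.98)(77.00) = 1532743.41 mm³
ΣAy_c = (28500.00)(95.00) + (-7853.98)(108.00) = 1859269.98 mm³
x_c = 1532743.41 / 20646.02 = 74.24 mm
y_c = 1859269.98 / 20646.02 = 90.05 mm

x_c = 74.24 mm, y_c = 90.05 mm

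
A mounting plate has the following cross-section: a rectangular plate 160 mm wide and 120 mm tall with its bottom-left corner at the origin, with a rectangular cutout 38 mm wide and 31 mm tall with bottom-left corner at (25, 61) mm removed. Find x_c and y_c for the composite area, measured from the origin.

Part | A | x̄ᵢ | ȳᵢ | A·x̄ᵢ | A·ȳᵢ
plate | 19200.00 | 80.00 | 60.00 | 1536000.00 | 1152000.00
hole | -1178.00 | 44.00 | 76.50 | -51832.00 | -90117.00
Σ | 18022.00 |  |  | 1484168.00 | 1061883.00
x_c = 1484168.00 / 18022.00 = 82.35 mm
y_c = 1061883.00 / 18022.00 = 58.92 mm

x_c = 82.35 mm, y_c = 58.92 mm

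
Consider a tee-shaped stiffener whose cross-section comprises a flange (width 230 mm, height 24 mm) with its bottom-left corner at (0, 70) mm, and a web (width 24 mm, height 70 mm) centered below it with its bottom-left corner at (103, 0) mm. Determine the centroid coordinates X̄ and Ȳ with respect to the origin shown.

X̄ = 115.00 mm, Ȳ = 71.03 mm

web: A = 24 × 70 = 1680.00, centroid at (115.00, 35.00).
flange: A = 230 × 24 = 5520.00, centroid at (115.00, 82.00).
ΣA = 7200.00 mm²
ΣAX̄ = (1680.00)(115.00) + (5520.00)(115.00) = 828000.00 mm³
ΣAȲ = (1680.00)(35.00) + (5520.00)(82.00) = 511440.00 mm³
X̄ = 828000.00 / 7200.00 = 115.00 mm
Ȳ = 511440.00 / 7200.00 = 71.03 mm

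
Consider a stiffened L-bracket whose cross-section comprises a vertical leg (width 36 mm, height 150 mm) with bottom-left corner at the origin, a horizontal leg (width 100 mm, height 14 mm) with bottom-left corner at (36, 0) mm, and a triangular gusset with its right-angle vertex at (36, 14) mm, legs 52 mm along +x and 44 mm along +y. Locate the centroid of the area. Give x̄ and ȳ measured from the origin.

x̄ = 35.07 mm, ȳ = 56.34 mm

vertical leg: A = 36 × 150 = 5400.00, centroid at (18.00, 75.00).
horizontal leg: A = 100 × 14 = 1400.00, centroid at (86.00, 7.00).
gusset: A = ½·52·44 = 1144.00, centroid at (53.33, 28.67).
ΣA = 7944.00 mm², ΣAx̄ = 278613.33 mm³, ΣAȳ = 447594.67 mm³.
x̄ = 278613.33/7944.00 = 35.07 mm; ȳ = 447594.67/7944.00 = 56.34 mm.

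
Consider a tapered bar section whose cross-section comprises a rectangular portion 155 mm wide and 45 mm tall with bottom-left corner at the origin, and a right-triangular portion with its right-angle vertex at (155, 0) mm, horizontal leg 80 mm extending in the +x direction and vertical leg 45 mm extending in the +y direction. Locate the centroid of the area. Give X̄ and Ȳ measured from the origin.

Part | A | x̄ᵢ | ȳᵢ | A·x̄ᵢ | A·ȳᵢ
rectangular portion | 6975.00 | 77.50 | 22.50 | 540562.50 | 156937.50
triangular portion | 1800.00 | 181.67 | 15.00 | 327000.00 | 27000.00
Σ | 8775.00 |  |  | 867562.50 | 183937.50
X̄ = 867562.50 / 8775.00 = 98.87 mm
Ȳ = 183937.50 / 8775.00 = 20.96 mm

X̄ = 98.87 mm, Ȳ = 20.96 mm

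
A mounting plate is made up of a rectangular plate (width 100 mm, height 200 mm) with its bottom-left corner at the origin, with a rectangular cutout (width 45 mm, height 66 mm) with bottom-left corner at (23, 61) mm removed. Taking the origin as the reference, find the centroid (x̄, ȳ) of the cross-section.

Part | A | x̄ᵢ | ȳᵢ | A·x̄ᵢ | A·ȳᵢ
plate | 20000.00 | 50.00 | 100.00 | 1000000.00 | 2000000.00
hole | -2970.00 | 45.50 | 94.00 | -135135.00 | -279180.00
Σ | 17030.00 |  |  | 864865.00 | 1720820.00
x̄ = 864865.00 / 17030.00 = 50.78 mm
ȳ = 1720820.00 / 17030.00 = 101.05 mm

x̄ = 50.78 mm, ȳ = 101.05 mm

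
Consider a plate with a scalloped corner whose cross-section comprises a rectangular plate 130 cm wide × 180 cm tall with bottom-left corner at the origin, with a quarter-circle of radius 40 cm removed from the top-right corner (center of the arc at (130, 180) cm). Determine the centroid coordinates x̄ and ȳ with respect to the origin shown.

x̄ = 62.27 cm, ȳ = 85.86 cm

plate: A = 130 × 180 = 23400.00, centroid at (65.00, 90.00).
removed quarter-circle: A = −¼π·40² = -1256.64, centroid at (113.02, 163.02).
ΣA = 22143.36 cm², ΣAx̄ = 1378970.52 cm³, ΣAȳ = 1901138.66 cm³.
x̄ = 1378970.52/22143.36 = 62.27 cm; ȳ = 1901138.66/22143.36 = 85.86 cm.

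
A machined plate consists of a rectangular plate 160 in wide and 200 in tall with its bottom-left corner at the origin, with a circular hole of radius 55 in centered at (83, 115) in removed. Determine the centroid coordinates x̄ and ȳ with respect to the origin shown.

Part | A | x̄ᵢ | ȳᵢ | A·x̄ᵢ | A·ȳᵢ
plate | 32000.00 | 80.00 | 100.00 | 2560000.00 | 3200000.00
hole | -9503.32 | 83.00 | 115.00 | -788775.38 | -1092881.54
Σ | 22496.68 |  |  | 1771224.62 | 2107118.46
x̄ = 1771224.62 / 22496.68 = 78.73 in
ȳ = 2107118.46 / 22496.68 = 93.66 in

x̄ = 78.73 in, ȳ = 93.66 in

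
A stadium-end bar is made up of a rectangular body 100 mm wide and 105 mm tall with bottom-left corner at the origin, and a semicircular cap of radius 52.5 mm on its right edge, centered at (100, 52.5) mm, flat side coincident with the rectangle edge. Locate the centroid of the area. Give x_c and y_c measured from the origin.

x_c = 71.10 mm, y_c = 52.50 mm

rectangular body: A = 100 × 105 = 10500.00, centroid at (50.00, 52.50).
semicircular end: A = ½π·52.5² = 4329.51, centroid at (122.28, 52.50).
ΣA = 14829.51 mm²
ΣAx_c = (10500.00)(50.00) + (4329.51)(122.28) = 1054419.49 mm³
ΣAy_c = (10500.00)(52.50) + (4329.51)(52.50) = 778549.14 mm³
x_c = 1054419.49 / 14829.51 = 71.10 mm
y_c = 778549.14 / 14829.51 = 52.50 mm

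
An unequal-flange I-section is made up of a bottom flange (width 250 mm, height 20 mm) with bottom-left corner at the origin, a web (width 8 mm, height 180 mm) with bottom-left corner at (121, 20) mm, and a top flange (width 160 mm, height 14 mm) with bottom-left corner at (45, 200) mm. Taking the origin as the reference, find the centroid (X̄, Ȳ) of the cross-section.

Part | A | x̄ᵢ | ȳᵢ | A·x̄ᵢ | A·ȳᵢ
bottom flange | 5000.00 | 125.00 | 10.00 | 625000.00 | 50000.00
web | 1440.00 | 125.00 | 110.00 | 180000.00 | 158400.00
top flange | 2240.00 | 125.00 | 207.00 | 280000.00 | 463680.00
Σ | 8680.00 |  |  | 1085000.00 | 672080.00
X̄ = 1085000.00 / 8680.00 = 125.00 mm
Ȳ = 672080.00 / 8680.00 = 77.43 mm

X̄ = 125.00 mm, Ȳ = 77.43 mm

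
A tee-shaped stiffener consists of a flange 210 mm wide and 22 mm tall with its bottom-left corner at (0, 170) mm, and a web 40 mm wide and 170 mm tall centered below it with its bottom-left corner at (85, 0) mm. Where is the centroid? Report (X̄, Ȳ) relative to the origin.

web: A = 40 × 170 = 6800.00, centroid at (105.00, 85.00).
flange: A = 210 × 22 = 4620.00, centroid at (105.00, 181.00).
ΣA = 11420.00 mm², ΣAX̄ = 1199100.00 mm³, ΣAȲ = 1414220.00 mm³.
X̄ = 1199100.00/11420.00 = 105.00 mm; Ȳ = 1414220.00/11420.00 = 123.84 mm.

X̄ = 105.00 mm, Ȳ = 123.84 mm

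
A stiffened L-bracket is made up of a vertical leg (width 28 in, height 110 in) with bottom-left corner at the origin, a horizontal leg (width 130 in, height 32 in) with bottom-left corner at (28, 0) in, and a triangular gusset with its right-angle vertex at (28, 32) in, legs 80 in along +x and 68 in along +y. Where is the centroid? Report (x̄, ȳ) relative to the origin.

Part | A | x̄ᵢ | ȳᵢ | A·x̄ᵢ | A·ȳᵢ
vertical leg | 3080.00 | 14.00 | 55.00 | 43120.00 | 169400.00
horizontal leg | 4160.00 | 93.00 | 16.00 | 386880.00 | 66560.00
gusset | 2720.00 | 54.67 | 54.67 | 148693.33 | 148693.33
Σ | 9960.00 |  |  | 578693.33 | 384653.33
x̄ = 578693.33 / 9960.00 = 58.10 in
ȳ = 384653.33 / 9960.00 = 38.62 in

x̄ = 58.10 in, ȳ = 38.62 in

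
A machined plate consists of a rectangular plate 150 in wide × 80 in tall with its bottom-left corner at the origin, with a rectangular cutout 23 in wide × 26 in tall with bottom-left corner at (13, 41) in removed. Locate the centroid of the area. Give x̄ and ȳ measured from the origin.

x̄ = 77.65 in, ȳ = 39.27 in

plate: A = 150 × 80 = 12000.00, centroid at (75.00, 40.00).
hole: A = −(23 × 26) = -598.00, centroid at (24.50, 54.00).
ΣA = 11402.00 in²
ΣAx̄ = (12000.00)(75.00) + (-598.00)(24.50) = 885349.00 in³
ΣAȳ = (12000.00)(40.00) + (-598.00)(54.00) = 447708.00 in³
x̄ = 885349.00 / 11402.00 = 77.65 in
ȳ = 447708.00 / 11402.00 = 39.27 in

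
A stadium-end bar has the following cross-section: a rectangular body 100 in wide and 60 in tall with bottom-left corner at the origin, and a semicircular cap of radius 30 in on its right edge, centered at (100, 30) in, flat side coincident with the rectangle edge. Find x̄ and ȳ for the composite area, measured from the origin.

x̄ = 61.96 in, ȳ = 30.00 in

rectangular body: A = 100 × 60 = 6000.00, centroid at (50.00, 30.00).
semicircular end: A = ½π·30² = 1413.72, centroid at (112.73, 30.00).
ΣA = 7413.72 in²
ΣAx̄ = (6000.00)(50.00) + (1413.72)(112.73) = 459371.67 in³
ΣAȳ = (6000.00)(30.00) + (1413.72)(30.00) = 222411.50 in³
x̄ = 459371.67 / 7413.72 = 61.96 in
ȳ = 222411.50 / 7413.72 = 30.00 in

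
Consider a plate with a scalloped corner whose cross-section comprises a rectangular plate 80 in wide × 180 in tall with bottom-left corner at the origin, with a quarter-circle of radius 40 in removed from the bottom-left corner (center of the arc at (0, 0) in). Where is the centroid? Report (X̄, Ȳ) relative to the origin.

Part | A | x̄ᵢ | ȳᵢ | A·x̄ᵢ | A·ȳᵢ
plate | 14400.00 | 40.00 | 90.00 | 576000.00 | 1296000.00
removed quarter-circle | -1256.64 | 16.98 | 16.98 | -21333.33 | -21333.33
Σ | 13143.36 |  |  | 554666.67 | 1274666.67
X̄ = 554666.67 / 13143.36 = 42.20 in
Ȳ = 1274666.67 / 13143.36 = 96.98 in

X̄ = 42.20 in, Ȳ = 96.98 in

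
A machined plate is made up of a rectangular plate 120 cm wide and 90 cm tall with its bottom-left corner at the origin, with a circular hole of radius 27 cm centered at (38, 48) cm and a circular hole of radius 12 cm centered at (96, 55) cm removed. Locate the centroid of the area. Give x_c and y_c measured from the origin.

Part | A | x̄ᵢ | ȳᵢ | A·x̄ᵢ | A·ȳᵢ
plate | 10800.00 | 60.00 | 45.00 | 648000.00 | 486000.00
hole 1 | -2290.22 | 38.00 | 48.00 | -87028.40 | -109930.61
hole 2 | -452.39 | 96.00 | 55.00 | -43429.38 | -24881.41
Σ | 8057.39 |  |  | 517542.22 | 351187.98
x_c = 517542.22 / 8057.39 = 64.23 cm
y_c = 351187.98 / 8057.39 = 43.59 cm

x_c = 64.23 cm, y_c = 43.59 cm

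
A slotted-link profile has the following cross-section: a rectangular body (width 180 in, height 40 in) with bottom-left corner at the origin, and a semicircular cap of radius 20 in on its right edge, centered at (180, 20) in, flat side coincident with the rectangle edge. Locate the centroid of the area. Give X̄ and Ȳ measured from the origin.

rectangular body: A = 180 × 40 = 7200.00, centroid at (90.00, 20.00).
semicircular end: A = ½π·20² = 628.32, centroid at (188.49, 20.00).
ΣA = 7828.32 in²
ΣAX̄ = (7200.00)(90.00) + (628.32)(188.49) = 766430.67 in³
ΣAȲ = (7200.00)(20.00) + (628.32)(20.00) = 156566.37 in³
X̄ = 766430.67 / 7828.32 = 97.90 in
Ȳ = 156566.37 / 7828.32 = 20.00 in

X̄ = 97.90 in, Ȳ = 20.00 in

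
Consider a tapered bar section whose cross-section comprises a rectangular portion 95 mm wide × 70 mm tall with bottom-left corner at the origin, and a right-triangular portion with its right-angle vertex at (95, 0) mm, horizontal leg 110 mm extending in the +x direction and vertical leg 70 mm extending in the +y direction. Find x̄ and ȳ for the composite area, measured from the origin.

Part | A | x̄ᵢ | ȳᵢ | A·x̄ᵢ | A·ȳᵢ
rectangular portion | 6650.00 | 47.50 | 35.00 | 315875.00 | 232750.00
triangular portion | 3850.00 | 131.67 | 23.33 | 506916.67 | 89833.33
Σ | 10500.00 |  |  | 822791.67 | 322583.33
x̄ = 822791.67 / 10500.00 = 78.36 mm
ȳ = 322583.33 / 10500.00 = 30.72 mm

x̄ = 78.36 mm, ȳ = 30.72 mm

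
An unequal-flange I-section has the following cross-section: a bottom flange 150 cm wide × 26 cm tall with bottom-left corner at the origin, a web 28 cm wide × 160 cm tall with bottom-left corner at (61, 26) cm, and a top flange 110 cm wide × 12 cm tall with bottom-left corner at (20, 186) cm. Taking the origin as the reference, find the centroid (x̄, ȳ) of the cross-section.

bottom flange: A = 150 × 26 = 3900.00, centroid at (75.00, 13.00).
web: A = 28 × 160 = 4480.00, centroid at (75.00, 106.00).
top flange: A = 110 × 12 = 1320.00, centroid at (75.00, 192.00).
ΣA = 9700.00 cm², ΣAx̄ = 727500.00 cm³, ΣAȳ = 779020.00 cm³.
x̄ = 727500.00/9700.00 = 75.00 cm; ȳ = 779020.00/9700.00 = 80.31 cm.

x̄ = 75.00 cm, ȳ = 80.31 cm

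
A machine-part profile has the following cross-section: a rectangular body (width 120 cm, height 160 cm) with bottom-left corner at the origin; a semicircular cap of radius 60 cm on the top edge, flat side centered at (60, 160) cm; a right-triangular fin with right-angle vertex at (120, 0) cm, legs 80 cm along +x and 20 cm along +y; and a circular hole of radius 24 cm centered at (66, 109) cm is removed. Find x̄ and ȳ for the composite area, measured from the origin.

x̄ = 62.45 cm, ȳ = 100.35 cm

Part | A | x̄ᵢ | ȳᵢ | A·x̄ᵢ | A·ȳᵢ
rectangular body | 19200.00 | 60.00 | 80.00 | 1152000.00 | 1536000.00
semicircular top | 5654.87 | 60.00 | 185.46 | 339292.01 | 1048778.68
triangular fin | 800.00 | 146.67 | 6.67 | 117333.33 | 5333.33
hole | -1809.56 | 66.00 | 109.00 | -119430.79 | -197241.75
Σ | 23845.31 |  |  | 1489194.55 | 2392870.26
x̄ = 1489194.55 / 23845.31 = 62.45 cm
ȳ = 2392870.26 / 23845.31 = 100.35 cm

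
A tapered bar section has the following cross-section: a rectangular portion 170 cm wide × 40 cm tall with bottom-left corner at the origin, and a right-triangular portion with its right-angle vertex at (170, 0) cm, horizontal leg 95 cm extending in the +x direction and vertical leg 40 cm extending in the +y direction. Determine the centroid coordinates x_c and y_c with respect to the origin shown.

x_c = 110.48 cm, y_c = 18.54 cm

rectangular portion: A = 170 × 40 = 6800.00, centroid at (85.00, 20.00).
triangular portion: A = ½·95·40 = 1900.00, centroid at (201.67, 13.33).
ΣA = 8700.00 cm², ΣAx_c = 961166.67 cm³, ΣAy_c = 161333.33 cm³.
x_c = 961166.67/8700.00 = 110.48 cm; y_c = 161333.33/8700.00 = 18.54 cm.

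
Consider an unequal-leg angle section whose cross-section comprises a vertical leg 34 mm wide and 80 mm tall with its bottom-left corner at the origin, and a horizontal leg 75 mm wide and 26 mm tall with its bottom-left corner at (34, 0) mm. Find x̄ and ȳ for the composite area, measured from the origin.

x̄ = 39.76 mm, ȳ = 28.73 mm

Part | A | x̄ᵢ | ȳᵢ | A·x̄ᵢ | A·ȳᵢ
vertical leg | 2720.00 | 17.00 | 40.00 | 46240.00 | 108800.00
horizontal leg | 1950.00 | 71.50 | 13.00 | 139425.00 | 25350.00
Σ | 4670.00 |  |  | 185665.00 | 134150.00
x̄ = 185665.00 / 4670.00 = 39.76 mm
ȳ = 134150.00 / 4670.00 = 28.73 mm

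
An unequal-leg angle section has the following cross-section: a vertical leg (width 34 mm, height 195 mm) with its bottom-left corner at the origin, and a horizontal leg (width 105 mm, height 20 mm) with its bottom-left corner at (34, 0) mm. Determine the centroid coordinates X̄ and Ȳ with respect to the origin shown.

X̄ = 33.72 mm, Ȳ = 76.45 mm

vertical leg: A = 34 × 195 = 6630.00, centroid at (17.00, 97.50).
horizontal leg: A = 105 × 20 = 2100.00, centroid at (86.50, 10.00).
ΣA = 8730.00 mm², ΣAX̄ = 294360.00 mm³, ΣAȲ = 667425.00 mm³.
X̄ = 294360.00/8730.00 = 33.72 mm; Ȳ = 667425.00/8730.00 = 76.45 mm.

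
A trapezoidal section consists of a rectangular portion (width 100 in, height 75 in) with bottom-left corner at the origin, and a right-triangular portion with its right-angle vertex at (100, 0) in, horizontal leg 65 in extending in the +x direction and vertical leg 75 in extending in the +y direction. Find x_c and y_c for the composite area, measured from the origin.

x_c = 67.58 in, y_c = 34.43 in

rectangular portion: A = 100 × 75 = 7500.00, centroid at (50.00, 37.50).
triangular portion: A = ½·65·75 = 2437.50, centroid at (121.67, 25.00).
ΣA = 9937.50 in², ΣAx_c = 671562.50 in³, ΣAy_c = 342187.50 in³.
x_c = 671562.50/9937.50 = 67.58 in; y_c = 342187.50/9937.50 = 34.43 in.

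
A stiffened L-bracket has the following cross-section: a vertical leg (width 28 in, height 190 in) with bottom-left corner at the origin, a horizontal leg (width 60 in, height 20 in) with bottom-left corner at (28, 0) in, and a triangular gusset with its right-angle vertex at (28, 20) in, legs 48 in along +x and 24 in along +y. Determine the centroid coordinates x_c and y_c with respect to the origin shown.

vertical leg: A = 28 × 190 = 5320.00, centroid at (14.00, 95.00).
horizontal leg: A = 60 × 20 = 1200.00, centroid at (58.00, 10.00).
gusset: A = ½·48·24 = 576.00, centroid at (44.00, 28.00).
ΣA = 7096.00 in², ΣAx_c = 169424.00 in³, ΣAy_c = 533528.00 in³.
x_c = 169424.00/7096.00 = 23.88 in; y_c = 533528.00/7096.00 = 75.19 in.

x_c = 23.88 in, y_c = 75.19 in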